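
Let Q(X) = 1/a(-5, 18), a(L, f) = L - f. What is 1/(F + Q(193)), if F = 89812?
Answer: 23/2065675 ≈ 1.1134e-5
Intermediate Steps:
Q(X) = -1/23 (Q(X) = 1/(-5 - 1*18) = 1/(-5 - 18) = 1/(-23) = -1/23)
1/(F + Q(193)) = 1/(89812 - 1/23) = 1/(2065675/23) = 23/2065675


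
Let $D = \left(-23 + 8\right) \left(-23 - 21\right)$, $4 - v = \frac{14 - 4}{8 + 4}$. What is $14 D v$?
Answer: $29260$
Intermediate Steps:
$v = \frac{19}{6}$ ($v = 4 - \frac{14 - 4}{8 + 4} = 4 - \frac{10}{12} = 4 - 10 \cdot \frac{1}{12} = 4 - \frac{5}{6} = \frac{19}{6} \approx 3.1667$)
$D = 660$ ($D = \left(-15\right) \left(-44\right) = 660$)
$14 D v = 14 \cdot 660 \cdot \frac{19}{6} = 9240 \cdot \frac{19}{6} = 29260$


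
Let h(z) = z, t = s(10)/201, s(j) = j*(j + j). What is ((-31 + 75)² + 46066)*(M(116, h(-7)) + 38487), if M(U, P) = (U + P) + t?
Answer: 372399323992/201 ≈ 1.8527e+9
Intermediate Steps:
s(j) = 2*j² (s(j) = j*(2*j) = 2*j²)
t = 200/201 (t = (2*10²)/201 = (2*100)*(1/201) = 200*(1/201) = 200/201 ≈ 0.99502)
M(U, P) = 200/201 + P + U (M(U, P) = (U + P) + 200/201 = (P + U) + 200/201 = 200/201 + P + U)
((-31 + 75)² + 46066)*(M(116, h(-7)) + 38487) = ((-31 + 75)² + 46066)*((200/201 - 7 + 116) + 38487) = (44² + 46066)*(22109/201 + 38487) = (1936 + 46066)*(7757996/201) = 48002*(7757996/201) = 372399323992/201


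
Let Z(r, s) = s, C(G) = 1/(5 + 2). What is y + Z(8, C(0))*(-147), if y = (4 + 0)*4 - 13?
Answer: -18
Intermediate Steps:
C(G) = ⅐ (C(G) = 1/7 = ⅐)
y = 3 (y = 4*4 - 13 = 16 - 13 = 3)
y + Z(8, C(0))*(-147) = 3 + (⅐)*(-147) = 3 - 21 = -18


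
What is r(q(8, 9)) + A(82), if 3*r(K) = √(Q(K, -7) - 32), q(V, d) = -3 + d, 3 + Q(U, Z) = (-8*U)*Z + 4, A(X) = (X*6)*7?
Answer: 3444 + √305/3 ≈ 3449.8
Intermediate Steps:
A(X) = 42*X (A(X) = (6*X)*7 = 42*X)
Q(U, Z) = 1 - 8*U*Z (Q(U, Z) = -3 + ((-8*U)*Z + 4) = -3 + (-8*U*Z + 4) = -3 + (4 - 8*U*Z) = 1 - 8*U*Z)
r(K) = √(-31 + 56*K)/3 (r(K) = √((1 - 8*K*(-7)) - 32)/3 = √((1 + 56*K) - 32)/3 = √(-31 + 56*K)/3)
r(q(8, 9)) + A(82) = √(-31 + 56*(-3 + 9))/3 + 42*82 = √(-31 + 56*6)/3 + 3444 = √(-31 + 336)/3 + 3444 = √305/3 + 3444 = 3444 + √305/3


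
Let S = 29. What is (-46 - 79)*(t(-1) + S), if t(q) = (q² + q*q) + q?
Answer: -3750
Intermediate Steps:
t(q) = q + 2*q² (t(q) = (q² + q²) + q = 2*q² + q = q + 2*q²)
(-46 - 79)*(t(-1) + S) = (-46 - 79)*(-(1 + 2*(-1)) + 29) = -125*(-(1 - 2) + 29) = -125*(-1*(-1) + 29) = -125*(1 + 29) = -125*30 = -3750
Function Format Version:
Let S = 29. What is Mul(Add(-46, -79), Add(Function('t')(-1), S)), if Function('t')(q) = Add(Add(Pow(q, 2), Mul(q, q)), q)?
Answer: -3750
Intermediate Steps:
Function('t')(q) = Add(q, Mul(2, Pow(q, 2))) (Function('t')(q) = Add(Add(Pow(q, 2), Pow(q, 2)), q) = Add(Mul(2, Pow(q, 2)), q) = Add(q, Mul(2, Pow(q, 2))))
Mul(Add(-46, -79), Add(Function('t')(-1), S)) = Mul(Add(-46, -79), Add(Mul(-1, Add(1, Mul(2, -1))), 29)) = Mul(-125, Add(Mul(-1, Add(1, -2)), 29)) = Mul(-125, Add(Mul(-1, -1), 29)) = Mul(-125, Add(1, 29)) = Mul(-125, 30) = -3750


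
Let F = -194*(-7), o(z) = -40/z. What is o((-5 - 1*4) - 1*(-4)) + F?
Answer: 1366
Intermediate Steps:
F = 1358
o((-5 - 1*4) - 1*(-4)) + F = -40/((-5 - 1*4) - 1*(-4)) + 1358 = -40/((-5 - 4) + 4) + 1358 = -40/(-9 + 4) + 1358 = -40/(-5) + 1358 = -40*(-⅕) + 1358 = 8 + 1358 = 1366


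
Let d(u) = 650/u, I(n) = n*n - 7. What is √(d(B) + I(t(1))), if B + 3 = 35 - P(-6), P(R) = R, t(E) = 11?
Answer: √47329/19 ≈ 11.450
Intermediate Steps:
I(n) = -7 + n² (I(n) = n² - 7 = -7 + n²)
B = 38 (B = -3 + (35 - 1*(-6)) = -3 + (35 + 6) = -3 + 41 = 38)
√(d(B) + I(t(1))) = √(650/38 + (-7 + 11²)) = √(650*(1/38) + (-7 + 121)) = √(325/19 + 114) = √(2491/19) = √47329/19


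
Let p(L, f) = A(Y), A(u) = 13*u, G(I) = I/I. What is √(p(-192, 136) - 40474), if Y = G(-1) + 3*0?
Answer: I*√40461 ≈ 201.15*I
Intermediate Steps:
G(I) = 1
Y = 1 (Y = 1 + 3*0 = 1 + 0 = 1)
p(L, f) = 13 (p(L, f) = 13*1 = 13)
√(p(-192, 136) - 40474) = √(13 - 40474) = √(-40461) = I*√40461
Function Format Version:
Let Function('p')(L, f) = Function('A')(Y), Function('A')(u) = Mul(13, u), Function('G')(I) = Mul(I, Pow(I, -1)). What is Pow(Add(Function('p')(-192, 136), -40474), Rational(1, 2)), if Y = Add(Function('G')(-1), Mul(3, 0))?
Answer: Mul(I, Pow(40461, Rational(1, 2))) ≈ Mul(201.15, I)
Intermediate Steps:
Function('G')(I) = 1
Y = 1 (Y = Add(1, Mul(3, 0)) = Add(1, 0) = 1)
Function('p')(L, f) = 13 (Function('p')(L, f) = Mul(13, 1) = 13)
Pow(Add(Function('p')(-192, 136), -40474), Rational(1, 2)) = Pow(Add(13, -40474), Rational(1, 2)) = Pow(-40461, Rational(1, 2)) = Mul(I, Pow(40461, Rational(1, 2)))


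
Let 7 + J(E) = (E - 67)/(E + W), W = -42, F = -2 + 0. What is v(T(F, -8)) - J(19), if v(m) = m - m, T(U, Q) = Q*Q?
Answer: 113/23 ≈ 4.9130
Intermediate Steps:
F = -2
J(E) = -7 + (-67 + E)/(-42 + E) (J(E) = -7 + (E - 67)/(E - 42) = -7 + (-67 + E)/(-42 + E))
T(U, Q) = Q²
v(m) = 0
v(T(F, -8)) - J(19) = 0 - (227 - 6*19)/(-42 + 19) = 0 - (227 - 114)/(-23) = 0 - (-1)*113/23 = 0 - 1*(-113/23) = 0 + 113/23 = 113/23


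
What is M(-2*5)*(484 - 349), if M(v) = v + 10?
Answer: 0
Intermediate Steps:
M(v) = 10 + v
M(-2*5)*(484 - 349) = (10 - 2*5)*(484 - 349) = (10 - 10)*135 = 0*135 = 0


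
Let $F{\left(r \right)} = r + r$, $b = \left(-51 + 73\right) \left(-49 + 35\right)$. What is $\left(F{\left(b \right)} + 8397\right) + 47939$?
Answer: $55720$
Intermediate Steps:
$b = -308$ ($b = 22 \left(-14\right) = -308$)
$F{\left(r \right)} = 2 r$
$\left(F{\left(b \right)} + 8397\right) + 47939 = \left(2 \left(-308\right) + 8397\right) + 47939 = \left(-616 + 8397\right) + 47939 = 7781 + 47939 = 55720$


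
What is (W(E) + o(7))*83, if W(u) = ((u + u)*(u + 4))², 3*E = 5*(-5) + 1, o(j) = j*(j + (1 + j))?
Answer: 348683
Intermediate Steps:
o(j) = j*(1 + 2*j)
E = -8 (E = (5*(-5) + 1)/3 = (-25 + 1)/3 = (⅓)*(-24) = -8)
W(u) = 4*u²*(4 + u)² (W(u) = ((2*u)*(4 + u))² = (2*u*(4 + u))² = 4*u²*(4 + u)²)
(W(E) + o(7))*83 = (4*(-8)²*(4 - 8)² + 7*(1 + 2*7))*83 = (4*64*(-4)² + 7*(1 + 14))*83 = (4*64*16 + 7*15)*83 = (4096 + 105)*83 = 4201*83 = 348683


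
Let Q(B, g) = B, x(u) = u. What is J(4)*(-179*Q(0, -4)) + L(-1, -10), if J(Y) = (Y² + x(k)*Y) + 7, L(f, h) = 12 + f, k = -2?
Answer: 11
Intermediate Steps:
J(Y) = 7 + Y² - 2*Y (J(Y) = (Y² - 2*Y) + 7 = 7 + Y² - 2*Y)
J(4)*(-179*Q(0, -4)) + L(-1, -10) = (7 + 4² - 2*4)*(-179*0) + (12 - 1) = (7 + 16 - 8)*0 + 11 = 15*0 + 11 = 0 + 11 = 11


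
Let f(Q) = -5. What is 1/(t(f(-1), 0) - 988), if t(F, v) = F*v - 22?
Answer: -1/1010 ≈ -0.00099010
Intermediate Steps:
t(F, v) = -22 + F*v
1/(t(f(-1), 0) - 988) = 1/((-22 - 5*0) - 988) = 1/((-22 + 0) - 988) = 1/(-22 - 988) = 1/(-1010) = -1/1010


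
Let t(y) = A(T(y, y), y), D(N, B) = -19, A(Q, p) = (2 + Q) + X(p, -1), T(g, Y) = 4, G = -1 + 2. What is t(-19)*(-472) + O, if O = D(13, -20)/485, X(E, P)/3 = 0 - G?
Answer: -686779/485 ≈ -1416.0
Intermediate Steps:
G = 1
X(E, P) = -3 (X(E, P) = 3*(0 - 1*1) = 3*(0 - 1) = 3*(-1) = -3)
A(Q, p) = -1 + Q (A(Q, p) = (2 + Q) - 3 = -1 + Q)
O = -19/485 ≈ -0.039175
t(y) = 3 (t(y) = -1 + 4 = 3)
t(-19)*(-472) + O = 3*(-472) - 19/485 = -1416 - 19/485 = -686779/485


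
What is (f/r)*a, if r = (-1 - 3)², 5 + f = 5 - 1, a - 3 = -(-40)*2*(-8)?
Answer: 637/16 ≈ 39.813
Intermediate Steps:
a = -637 (a = 3 - (-40)*2*(-8) = 3 - 8*(-10)*(-8) = 3 + 80*(-8) = 3 - 640 = -637)
f = -1 (f = -5 + (5 - 1) = -5 + 4 = -1)
r = 16 (r = (-4)² = 16)
(f/r)*a = -1/16*(-637) = 637/16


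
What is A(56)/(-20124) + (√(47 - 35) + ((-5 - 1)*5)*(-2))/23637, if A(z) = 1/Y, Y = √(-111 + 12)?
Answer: 20/7879 + 2*√3/23637 + I*√11/664092 ≈ 0.0026849 + 4.9942e-6*I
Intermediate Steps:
Y = 3*I*√11 (Y = √(-99) = 3*I*√11 ≈ 9.9499*I)
A(z) = -I*√11/33 (A(z) = 1/(3*I*√11) = -I*√11/33)
A(56)/(-20124) + (√(47 - 35) + ((-5 - 1)*5)*(-2))/23637 = -I*√11/33/(-20124) + (√(47 - 35) + ((-5 - 1)*5)*(-2))/23637 = -I*√11/33*(-1/20124) + (√12 - 6*5*(-2))*(1/23637) = I*√11/664092 + (2*√3 - 30*(-2))*(1/23637) = I*√11/664092 + (2*√3 + 60)*(1/23637) = I*√11/664092 + (60 + 2*√3)*(1/23637) = I*√11/664092 + (20/7879 + 2*√3/23637) = 20/7879 + 2*√3/23637 + I*√11/664092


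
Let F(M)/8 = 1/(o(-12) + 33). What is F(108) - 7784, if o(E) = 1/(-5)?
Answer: -319134/41 ≈ -7783.8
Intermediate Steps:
o(E) = -⅕
F(M) = 10/41 (F(M) = 8/(-⅕ + 33) = 8/(164/5) = 8*(5/164) = 10/41)
F(108) - 7784 = 10/41 - 7784 = -319134/41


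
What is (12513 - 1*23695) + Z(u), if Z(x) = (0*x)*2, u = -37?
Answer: -11182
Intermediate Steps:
Z(x) = 0 (Z(x) = 0*2 = 0)
(12513 - 1*23695) + Z(u) = (12513 - 1*23695) + 0 = (12513 - 23695) + 0 = -11182 + 0 = -11182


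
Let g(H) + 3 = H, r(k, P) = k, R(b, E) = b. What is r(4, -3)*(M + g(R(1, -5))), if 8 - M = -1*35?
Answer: 164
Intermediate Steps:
M = 43 (M = 8 - (-1)*35 = 8 - 1*(-35) = 8 + 35 = 43)
g(H) = -3 + H
r(4, -3)*(M + g(R(1, -5))) = 4*(43 + (-3 + 1)) = 4*(43 - 2) = 4*41 = 164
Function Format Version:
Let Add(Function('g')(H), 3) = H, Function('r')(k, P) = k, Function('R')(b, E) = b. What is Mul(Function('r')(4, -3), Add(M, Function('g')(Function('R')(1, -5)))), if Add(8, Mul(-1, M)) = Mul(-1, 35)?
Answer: 164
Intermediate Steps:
M = 43 (M = Add(8, Mul(-1, Mul(-1, 35))) = Add(8, Mul(-1, -35)) = Add(8, 35) = 43)
Function('g')(H) = Add(-3, H)
Mul(Function('r')(4, -3), Add(M, Function('g')(Function('R')(1, -5)))) = Mul(4, Add(43, Add(-3, 1))) = Mul(4, Add(43, -2)) = Mul(4, 41) = 164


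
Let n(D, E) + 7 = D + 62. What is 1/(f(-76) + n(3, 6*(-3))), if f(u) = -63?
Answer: -1/5 ≈ -0.20000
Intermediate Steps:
n(D, E) = 55 + D (n(D, E) = -7 + (D + 62) = -7 + (62 + D) = 55 + D)
1/(f(-76) + n(3, 6*(-3))) = 1/(-63 + (55 + 3)) = 1/(-63 + 58) = 1/(-5) = -1/5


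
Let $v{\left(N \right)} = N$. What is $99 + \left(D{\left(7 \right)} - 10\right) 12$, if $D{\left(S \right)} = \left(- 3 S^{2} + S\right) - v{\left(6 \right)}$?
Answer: $-1773$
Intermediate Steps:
$D{\left(S \right)} = -6 + S - 3 S^{2}$ ($D{\left(S \right)} = \left(- 3 S^{2} + S\right) - 6 = \left(S - 3 S^{2}\right) - 6 = -6 + S - 3 S^{2}$)
$99 + \left(D{\left(7 \right)} - 10\right) 12 = 99 + \left(\left(-6 + 7 - 3 \cdot 7^{2}\right) - 10\right) 12 = 99 + \left(\left(-6 + 7 - 147\right) - 10\right) 12 = 99 + \left(-146 - 10\right) 12 = 99 - 1872 = -1773$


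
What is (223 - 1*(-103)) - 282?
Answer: 44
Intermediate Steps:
(223 - 1*(-103)) - 282 = (223 + 103) - 282 = 326 - 282 = 44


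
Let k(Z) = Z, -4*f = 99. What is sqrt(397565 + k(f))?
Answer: sqrt(1590161)/2 ≈ 630.51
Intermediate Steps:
f = -99/4 (f = -1/4*99 = -99/4 ≈ -24.750)
sqrt(397565 + k(f)) = sqrt(397565 - 99/4) = sqrt(1590161/4) = sqrt(1590161)/2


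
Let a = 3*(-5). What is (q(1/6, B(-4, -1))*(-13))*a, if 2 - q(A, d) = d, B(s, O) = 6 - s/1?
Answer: -1560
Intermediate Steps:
B(s, O) = 6 - s
q(A, d) = 2 - d
a = -15
(q(1/6, B(-4, -1))*(-13))*a = ((2 - (6 - 1*(-4)))*(-13))*(-15) = ((2 - (6 + 4))*(-13))*(-15) = ((2 - 1*10)*(-13))*(-15) = ((2 - 10)*(-13))*(-15) = -8*(-13)*(-15) = 104*(-15) = -1560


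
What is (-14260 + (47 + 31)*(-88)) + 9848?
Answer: -11276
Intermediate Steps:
(-14260 + (47 + 31)*(-88)) + 9848 = (-14260 + 78*(-88)) + 9848 = (-14260 - 6864) + 9848 = -21124 + 9848 = -11276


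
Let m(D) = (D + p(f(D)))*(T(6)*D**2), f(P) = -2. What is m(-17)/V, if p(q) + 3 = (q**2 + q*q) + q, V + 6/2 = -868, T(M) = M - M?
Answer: 0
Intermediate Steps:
T(M) = 0
V = -871 (V = -3 - 868 = -871)
p(q) = -3 + q + 2*q**2 (p(q) = -3 + ((q**2 + q*q) + q) = -3 + ((q**2 + q**2) + q) = -3 + (2*q**2 + q) = -3 + (q + 2*q**2) = -3 + q + 2*q**2)
m(D) = 0 (m(D) = (D + (-3 - 2 + 2*(-2)**2))*(0*D**2) = (D + (-3 - 2 + 2*4))*0 = (D + (-3 - 2 + 8))*0 = (D + 3)*0 = (3 + D)*0 = 0)
m(-17)/V = 0/(-871) = 0*(-1/871) = 0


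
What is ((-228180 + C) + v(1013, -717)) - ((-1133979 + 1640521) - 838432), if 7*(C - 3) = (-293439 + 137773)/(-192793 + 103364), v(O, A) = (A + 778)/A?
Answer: 6650149551286/64120593 ≈ 1.0371e+5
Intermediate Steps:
v(O, A) = (778 + A)/A
C = 290525/89429 (C = 3 + ((-293439 + 137773)/(-192793 + 103364))/7 = 3 + (-155666/(-89429))/7 = 3 + (-155666*(-1/89429))/7 = 3 + (1/7)*(155666/89429) = 3 + 22238/89429 = 290525/89429 ≈ 3.2487)
((-228180 + C) + v(1013, -717)) - ((-1133979 + 1640521) - 838432) = ((-228180 + 290525/89429) + (778 - 717)/(-717)) - ((-1133979 + 1640521) - 838432) = (-20405618695/89429 - 1/717*61) - (506542 - 838432) = (-20405618695/89429 - 61/717) - 1*(-331890) = -14630834059484/64120593 + 331890 = 6650149551286/64120593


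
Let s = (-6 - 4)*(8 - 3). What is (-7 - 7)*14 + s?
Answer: -246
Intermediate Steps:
s = -50 (s = -10*5 = -50)
(-7 - 7)*14 + s = (-7 - 7)*14 - 50 = -14*14 - 50 = -196 - 50 = -246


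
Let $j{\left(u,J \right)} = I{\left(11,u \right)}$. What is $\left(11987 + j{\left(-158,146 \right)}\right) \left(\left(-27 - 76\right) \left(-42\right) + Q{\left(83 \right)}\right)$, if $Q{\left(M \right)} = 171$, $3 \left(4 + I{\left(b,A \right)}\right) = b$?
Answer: $53904040$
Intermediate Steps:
$I{\left(b,A \right)} = -4 + \frac{b}{3}$
$j{\left(u,J \right)} = - \frac{1}{3}$ ($j{\left(u,J \right)} = -4 + \frac{1}{3} \cdot 11 = -4 + \frac{11}{3} = - \frac{1}{3}$)
$\left(11987 + j{\left(-158,146 \right)}\right) \left(\left(-27 - 76\right) \left(-42\right) + Q{\left(83 \right)}\right) = \left(11987 - \frac{1}{3}\right) \left(\left(-27 - 76\right) \left(-42\right) + 171\right) = \frac{35960 \left(\left(-103\right) \left(-42\right) + 171\right)}{3} = \frac{35960 \left(4326 + 171\right)}{3} = \frac{35960}{3} \cdot 4497 = 53904040$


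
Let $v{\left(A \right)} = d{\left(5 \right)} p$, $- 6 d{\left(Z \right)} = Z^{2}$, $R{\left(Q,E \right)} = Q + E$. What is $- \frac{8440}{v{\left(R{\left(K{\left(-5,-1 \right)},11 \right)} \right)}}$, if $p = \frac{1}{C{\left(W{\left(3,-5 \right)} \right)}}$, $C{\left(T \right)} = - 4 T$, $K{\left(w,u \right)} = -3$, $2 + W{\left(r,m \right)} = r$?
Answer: $- \frac{40512}{5} \approx -8102.4$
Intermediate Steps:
$W{\left(r,m \right)} = -2 + r$
$R{\left(Q,E \right)} = E + Q$
$d{\left(Z \right)} = - \frac{Z^{2}}{6}$
$p = - \frac{1}{4}$ ($p = \frac{1}{\left(-4\right) \left(-2 + 3\right)} = \frac{1}{\left(-4\right) 1} = \frac{1}{-4} = - \frac{1}{4} \approx -0.25$)
$v{\left(A \right)} = \frac{25}{24}$ ($v{\left(A \right)} = - \frac{5^{2}}{6} \left(- \frac{1}{4}\right) = \left(- \frac{1}{6}\right) 25 \left(- \frac{1}{4}\right) = \left(- \frac{25}{6}\right) \left(- \frac{1}{4}\right) = \frac{25}{24}$)
$- \frac{8440}{v{\left(R{\left(K{\left(-5,-1 \right)},11 \right)} \right)}} = - \frac{8440}{\frac{25}{24}} = \left(-8440\right) \frac{24}{25} = - \frac{40512}{5}$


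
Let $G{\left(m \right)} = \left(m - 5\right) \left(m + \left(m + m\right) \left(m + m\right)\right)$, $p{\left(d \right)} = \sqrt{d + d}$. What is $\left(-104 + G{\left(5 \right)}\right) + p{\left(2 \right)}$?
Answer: $-102$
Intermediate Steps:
$p{\left(d \right)} = \sqrt{2} \sqrt{d}$ ($p{\left(d \right)} = \sqrt{2 d} = \sqrt{2} \sqrt{d}$)
$G{\left(m \right)} = \left(-5 + m\right) \left(m + 4 m^{2}\right)$ ($G{\left(m \right)} = \left(-5 + m\right) \left(m + 2 m 2 m\right) = \left(-5 + m\right) \left(m + 4 m^{2}\right)$)
$\left(-104 + G{\left(5 \right)}\right) + p{\left(2 \right)} = \left(-104 + 5 \left(-5 - 95 + 4 \cdot 5^{2}\right)\right) + \sqrt{2} \sqrt{2} = \left(-104 + 5 \left(-5 - 95 + 4 \cdot 25\right)\right) + 2 = \left(-104 + 5 \left(-5 - 95 + 100\right)\right) + 2 = \left(-104 + 5 \cdot 0\right) + 2 = \left(-104 + 0\right) + 2 = -104 + 2 = -102$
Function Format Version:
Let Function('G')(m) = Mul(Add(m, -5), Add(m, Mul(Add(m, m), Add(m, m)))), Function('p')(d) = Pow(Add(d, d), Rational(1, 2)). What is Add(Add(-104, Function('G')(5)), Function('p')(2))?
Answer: -102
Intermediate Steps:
Function('p')(d) = Mul(Pow(2, Rational(1, 2)), Pow(d, Rational(1, 2))) (Function('p')(d) = Pow(Mul(2, d), Rational(1, 2)) = Mul(Pow(2, Rational(1, 2)), Pow(d, Rational(1, 2))))
Function('G')(m) = Mul(Add(-5, m), Add(m, Mul(4, Pow(m, 2)))) (Function('G')(m) = Mul(Add(-5, m), Add(m, Mul(Mul(2, m), Mul(2, m)))) = Mul(Add(-5, m), Add(m, Mul(4, Pow(m, 2)))))
Add(Add(-104, Function('G')(5)), Function('p')(2)) = Add(Add(-104, Mul(5, Add(-5, Mul(-19, 5), Mul(4, Pow(5, 2))))), Mul(Pow(2, Rational(1, 2)), Pow(2, Rational(1, 2)))) = Add(Add(-104, Mul(5, Add(-5, -95, Mul(4, 25)))), 2) = Add(Add(-104, Mul(5, Add(-5, -95, 100))), 2) = Add(Add(-104, Mul(5, 0)), 2) = Add(Add(-104, 0), 2) = Add(-104, 2) = -102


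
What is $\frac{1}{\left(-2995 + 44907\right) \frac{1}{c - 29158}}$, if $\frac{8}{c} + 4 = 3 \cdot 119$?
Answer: $- \frac{5146383}{7397468} \approx -0.69569$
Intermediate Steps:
$c = \frac{8}{353}$ ($c = \frac{8}{-4 + 3 \cdot 119} = \frac{8}{-4 + 357} = \frac{8}{353} \approx 0.022663$)
$\frac{1}{\left(-2995 + 44907\right) \frac{1}{c - 29158}} = \frac{1}{\left(-2995 + 44907\right) \frac{1}{\frac{8}{353} - 29158}} = \frac{1}{41912 \frac{1}{- \frac{10292766}{353}}} = \frac{1}{41912 \left(- \frac{353}{10292766}\right)} = \frac{1}{- \frac{7397468}{5146383}} = - \frac{5146383}{7397468}$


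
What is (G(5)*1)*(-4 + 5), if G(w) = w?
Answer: 5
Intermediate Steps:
(G(5)*1)*(-4 + 5) = (5*1)*(-4 + 5) = 5*1 = 5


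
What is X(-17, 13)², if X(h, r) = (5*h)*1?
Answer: 7225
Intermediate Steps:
X(h, r) = 5*h
X(-17, 13)² = (5*(-17))² = (-85)² = 7225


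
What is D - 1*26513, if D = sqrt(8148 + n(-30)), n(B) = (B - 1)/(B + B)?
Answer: -26513 + sqrt(7333665)/30 ≈ -26423.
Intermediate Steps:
n(B) = (-1 + B)/(2*B) (n(B) = (-1 + B)/((2*B)) = (-1 + B)*(1/(2*B)) = (-1 + B)/(2*B))
D = sqrt(7333665)/30 (D = sqrt(8148 + (1/2)*(-1 - 30)/(-30)) = sqrt(8148 + (1/2)*(-1/30)*(-31)) = sqrt(8148 + 31/60) = sqrt(488911/60) = sqrt(7333665)/30 ≈ 90.269)
D - 1*26513 = sqrt(7333665)/30 - 1*26513 = sqrt(7333665)/30 - 26513 = -26513 + sqrt(7333665)/30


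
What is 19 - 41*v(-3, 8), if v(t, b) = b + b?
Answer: -637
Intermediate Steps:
v(t, b) = 2*b
19 - 41*v(-3, 8) = 19 - 82*8 = 19 - 41*16 = 19 - 656 = -637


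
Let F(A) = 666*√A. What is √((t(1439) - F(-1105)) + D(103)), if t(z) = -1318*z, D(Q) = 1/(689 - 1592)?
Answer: √(-1546506341121 - 543062394*I*√1105)/903 ≈ 8.0377 - 1377.2*I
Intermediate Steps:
D(Q) = -1/903 (D(Q) = 1/(-903) = -1/903)
√((t(1439) - F(-1105)) + D(103)) = √((-1318*1439 - 666*√(-1105)) - 1/903) = √((-1896602 - 666*I*√1105) - 1/903) = √(-1712631607/903 - 666*I*√1105)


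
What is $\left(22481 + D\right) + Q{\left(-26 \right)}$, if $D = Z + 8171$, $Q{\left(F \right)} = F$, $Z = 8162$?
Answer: $38788$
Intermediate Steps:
$D = 16333$ ($D = 8162 + 8171 = 16333$)
$\left(22481 + D\right) + Q{\left(-26 \right)} = \left(22481 + 16333\right) - 26 = 38814 - 26 = 38788$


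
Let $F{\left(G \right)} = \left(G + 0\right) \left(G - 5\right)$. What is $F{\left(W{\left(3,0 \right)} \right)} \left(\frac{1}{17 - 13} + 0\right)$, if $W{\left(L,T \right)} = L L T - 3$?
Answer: $6$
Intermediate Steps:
$W{\left(L,T \right)} = -3 + T L^{2}$ ($W{\left(L,T \right)} = L^{2} T - 3 = T L^{2} - 3 = -3 + T L^{2}$)
$F{\left(G \right)} = G \left(-5 + G\right)$
$F{\left(W{\left(3,0 \right)} \right)} \left(\frac{1}{17 - 13} + 0\right) = \left(-3 + 0 \cdot 3^{2}\right) \left(-5 - \left(3 + 0 \cdot 3^{2}\right)\right) \left(\frac{1}{17 - 13} + 0\right) = \left(-3 + 0 \cdot 9\right) \left(-5 + \left(-3 + 0 \cdot 9\right)\right) \left(\frac{1}{4} + 0\right) = \left(-3 + 0\right) \left(-5 + \left(-3 + 0\right)\right) \left(\frac{1}{4} + 0\right) = - 3 \left(-5 - 3\right) \frac{1}{4} = \left(-3\right) \left(-8\right) \frac{1}{4} = 24 \cdot \frac{1}{4} = 6$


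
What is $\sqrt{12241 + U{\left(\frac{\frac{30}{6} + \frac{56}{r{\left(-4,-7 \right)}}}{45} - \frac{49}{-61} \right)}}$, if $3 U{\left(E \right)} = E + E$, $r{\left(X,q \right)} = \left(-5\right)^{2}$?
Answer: $\frac{\sqrt{2306027109405}}{13725} \approx 110.64$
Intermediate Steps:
$r{\left(X,q \right)} = 25$
$U{\left(E \right)} = \frac{2 E}{3}$ ($U{\left(E \right)} = \frac{E + E}{3} = \frac{2 E}{3}$)
$\sqrt{12241 + U{\left(\frac{\frac{30}{6} + \frac{56}{r{\left(-4,-7 \right)}}}{45} - \frac{49}{-61} \right)}} = \sqrt{12241 + \frac{2 \left(\frac{\frac{30}{6} + \frac{56}{25}}{45} - \frac{49}{-61}\right)}{3}} = \sqrt{12241 + \frac{2 \left(\left(30 \cdot \frac{1}{6} + 56 \cdot \frac{1}{25}\right) \frac{1}{45} - - \frac{49}{61}\right)}{3}} = \sqrt{12241 + \frac{2 \left(\left(5 + \frac{56}{25}\right) \frac{1}{45} + \frac{49}{61}\right)}{3}} = \sqrt{12241 + \frac{2 \left(\frac{181}{25} \cdot \frac{1}{45} + \frac{49}{61}\right)}{3}} = \sqrt{12241 + \frac{2 \left(\frac{181}{1125} + \frac{49}{61}\right)}{3}} = \sqrt{12241 + \frac{2}{3} \cdot \frac{66166}{68625}} = \sqrt{12241 + \frac{132332}{205875}} = \sqrt{\frac{2520248207}{205875}} = \frac{\sqrt{2306027109405}}{13725}$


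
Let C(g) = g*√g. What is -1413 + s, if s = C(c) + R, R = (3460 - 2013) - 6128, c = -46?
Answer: -6094 - 46*I*√46 ≈ -6094.0 - 311.99*I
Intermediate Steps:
C(g) = g^(3/2)
R = -4681 (R = 1447 - 6128 = -4681)
s = -4681 - 46*I*√46 (s = (-46)^(3/2) - 4681 = -46*I*√46 - 4681 = -4681 - 46*I*√46 ≈ -4681.0 - 311.99*I)
-1413 + s = -1413 + (-4681 - 46*I*√46) = -6094 - 46*I*√46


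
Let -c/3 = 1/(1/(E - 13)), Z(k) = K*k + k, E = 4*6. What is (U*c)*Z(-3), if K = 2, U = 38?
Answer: 11286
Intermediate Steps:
E = 24
Z(k) = 3*k (Z(k) = 2*k + k = 3*k)
c = -33 (c = -3/(1/(24 - 13)) = -3/(1/11) = -3/1/11 = -3*11 = -33)
(U*c)*Z(-3) = (38*(-33))*(3*(-3)) = -1254*(-9) = 11286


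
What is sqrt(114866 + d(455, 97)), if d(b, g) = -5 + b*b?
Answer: sqrt(321886) ≈ 567.35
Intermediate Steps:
d(b, g) = -5 + b**2
sqrt(114866 + d(455, 97)) = sqrt(114866 + (-5 + 455**2)) = sqrt(114866 + (-5 + 207025)) = sqrt(114866 + 207020) = sqrt(321886)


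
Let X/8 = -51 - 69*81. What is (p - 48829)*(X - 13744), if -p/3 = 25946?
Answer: 7456126288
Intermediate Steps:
p = -77838 (p = -3*25946 = -77838)
X = -45120 (X = 8*(-51 - 69*81) = 8*(-51 - 5589) = 8*(-5640) = -45120)
(p - 48829)*(X - 13744) = (-77838 - 48829)*(-45120 - 13744) = -126667*(-58864) = 7456126288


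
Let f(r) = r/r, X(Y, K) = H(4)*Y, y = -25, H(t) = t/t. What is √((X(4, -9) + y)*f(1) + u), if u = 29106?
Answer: √29085 ≈ 170.54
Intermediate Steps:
H(t) = 1
X(Y, K) = Y (X(Y, K) = 1*Y = Y)
f(r) = 1
√((X(4, -9) + y)*f(1) + u) = √((4 - 25)*1 + 29106) = √(-21*1 + 29106) = √(-21 + 29106) = √29085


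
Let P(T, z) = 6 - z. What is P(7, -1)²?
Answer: 49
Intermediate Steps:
P(7, -1)² = (6 - 1*(-1))² = (6 + 1)² = 7² = 49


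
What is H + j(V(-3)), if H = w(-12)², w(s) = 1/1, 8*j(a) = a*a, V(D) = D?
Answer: 17/8 ≈ 2.1250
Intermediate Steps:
j(a) = a²/8 (j(a) = (a*a)/8 = a²/8)
w(s) = 1 (w(s) = 1*1 = 1)
H = 1 (H = 1² = 1)
H + j(V(-3)) = 1 + (⅛)*(-3)² = 1 + (⅛)*9 = 1 + 9/8 = 17/8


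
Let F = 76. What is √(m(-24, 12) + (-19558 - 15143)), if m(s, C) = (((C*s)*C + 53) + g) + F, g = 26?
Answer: I*√38002 ≈ 194.94*I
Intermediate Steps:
m(s, C) = 155 + s*C² (m(s, C) = (((C*s)*C + 53) + 26) + 76 = ((s*C² + 53) + 26) + 76 = ((53 + s*C²) + 26) + 76 = (79 + s*C²) + 76 = 155 + s*C²)
√(m(-24, 12) + (-19558 - 15143)) = √((155 - 24*12²) + (-19558 - 15143)) = √((155 - 24*144) - 34701) = √((155 - 3456) - 34701) = √(-3301 - 34701) = √(-38002) = I*√38002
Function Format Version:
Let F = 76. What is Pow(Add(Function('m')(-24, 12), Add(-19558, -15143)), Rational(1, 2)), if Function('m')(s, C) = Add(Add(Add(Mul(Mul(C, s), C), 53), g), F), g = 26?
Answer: Mul(I, Pow(38002, Rational(1, 2))) ≈ Mul(194.94, I)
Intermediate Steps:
Function('m')(s, C) = Add(155, Mul(s, Pow(C, 2))) (Function('m')(s, C) = Add(Add(Add(Mul(Mul(C, s), C), 53), 26), 76) = Add(Add(Add(Mul(s, Pow(C, 2)), 53), 26), 76) = Add(Add(Add(53, Mul(s, Pow(C, 2))), 26), 76) = Add(Add(79, Mul(s, Pow(C, 2))), 76) = Add(155, Mul(s, Pow(C, 2))))
Pow(Add(Function('m')(-24, 12), Add(-19558, -15143)), Rational(1, 2)) = Pow(Add(Add(155, Mul(-24, Pow(12, 2))), Add(-19558, -15143)), Rational(1, 2)) = Pow(Add(Add(155, Mul(-24, 144)), -34701), Rational(1, 2)) = Pow(Add(Add(155, -3456), -34701), Rational(1, 2)) = Pow(Add(-3301, -34701), Rational(1, 2)) = Pow(-38002, Rational(1, 2)) = Mul(I, Pow(38002, Rational(1, 2)))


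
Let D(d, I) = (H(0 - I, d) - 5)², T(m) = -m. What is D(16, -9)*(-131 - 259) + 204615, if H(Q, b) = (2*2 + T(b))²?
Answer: -7330575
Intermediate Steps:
H(Q, b) = (4 - b)² (H(Q, b) = (2*2 - b)² = (4 - b)²)
D(d, I) = (-5 + (-4 + d)²)² (D(d, I) = ((-4 + d)² - 5)² = (-5 + (-4 + d)²)²)
D(16, -9)*(-131 - 259) + 204615 = (-5 + (-4 + 16)²)²*(-131 - 259) + 204615 = (-5 + 12²)²*(-390) + 204615 = (-5 + 144)²*(-390) + 204615 = 139²*(-390) + 204615 = 19321*(-390) + 204615 = -7535190 + 204615 = -7330575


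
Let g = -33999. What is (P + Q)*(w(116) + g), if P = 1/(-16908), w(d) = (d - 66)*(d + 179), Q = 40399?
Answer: -13148343035459/16908 ≈ -7.7764e+8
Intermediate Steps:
w(d) = (-66 + d)*(179 + d)
P = -1/16908 ≈ -5.9144e-5
(P + Q)*(w(116) + g) = (-1/16908 + 40399)*((-11814 + 116² + 113*116) - 33999) = 683066291*((-11814 + 13456 + 13108) - 33999)/16908 = 683066291*(14750 - 33999)/16908 = (683066291/16908)*(-19249) = -13148343035459/16908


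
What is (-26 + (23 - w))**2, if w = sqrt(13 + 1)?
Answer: (3 + sqrt(14))**2 ≈ 45.450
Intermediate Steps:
w = sqrt(14) ≈ 3.7417
(-26 + (23 - w))**2 = (-26 + (23 - sqrt(14)))**2 = (-3 - sqrt(14))**2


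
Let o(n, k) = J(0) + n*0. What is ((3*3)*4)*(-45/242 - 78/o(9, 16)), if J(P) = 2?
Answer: -170694/121 ≈ -1410.7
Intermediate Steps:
o(n, k) = 2 (o(n, k) = 2 + n*0 = 2 + 0 = 2)
((3*3)*4)*(-45/242 - 78/o(9, 16)) = ((3*3)*4)*(-45/242 - 78/2) = (9*4)*(-45*1/242 - 78*½) = 36*(-45/242 - 39) = 36*(-9483/242) = -170694/121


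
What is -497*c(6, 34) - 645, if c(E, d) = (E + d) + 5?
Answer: -23010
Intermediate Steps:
c(E, d) = 5 + E + d
-497*c(6, 34) - 645 = -497*(5 + 6 + 34) - 645 = -497*45 - 645 = -22365 - 645 = -23010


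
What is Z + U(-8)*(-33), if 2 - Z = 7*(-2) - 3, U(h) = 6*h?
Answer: 1603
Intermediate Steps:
Z = 19 (Z = 2 - (7*(-2) - 3) = 2 - (-14 - 3) = 2 - 1*(-17) = 2 + 17 = 19)
Z + U(-8)*(-33) = 19 + (6*(-8))*(-33) = 19 - 48*(-33) = 19 + 1584 = 1603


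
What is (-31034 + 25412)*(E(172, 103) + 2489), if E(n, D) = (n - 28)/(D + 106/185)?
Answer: -29808074502/2129 ≈ -1.4001e+7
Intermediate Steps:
E(n, D) = (-28 + n)/(106/185 + D) (E(n, D) = (-28 + n)/(D + 106*(1/185)) = (-28 + n)/(D + 106/185) = (-28 + n)/(106/185 + D))
(-31034 + 25412)*(E(172, 103) + 2489) = (-31034 + 25412)*(185*(-28 + 172)/(106 + 185*103) + 2489) = -5622*(185*144/(106 + 19055) + 2489) = -5622*(185*144/19161 + 2489) = -5622*(185*(1/19161)*144 + 2489) = -5622*(2960/2129 + 2489) = -5622*5302041/2129 = -29808074502/2129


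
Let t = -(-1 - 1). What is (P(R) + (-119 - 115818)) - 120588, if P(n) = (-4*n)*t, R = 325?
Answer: -239125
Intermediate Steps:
t = 2 (t = -1*(-2) = 2)
P(n) = -8*n (P(n) = -4*n*2 = -8*n)
(P(R) + (-119 - 115818)) - 120588 = (-8*325 + (-119 - 115818)) - 120588 = (-2600 - 115937) - 120588 = -118537 - 120588 = -239125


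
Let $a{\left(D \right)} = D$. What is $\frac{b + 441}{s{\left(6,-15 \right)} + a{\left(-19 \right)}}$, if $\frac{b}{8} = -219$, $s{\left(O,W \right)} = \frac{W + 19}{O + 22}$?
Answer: $\frac{3059}{44} \approx 69.523$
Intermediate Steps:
$s{\left(O,W \right)} = \frac{19 + W}{22 + O}$
$b = -1752$ ($b = 8 \left(-219\right) = -1752$)
$\frac{b + 441}{s{\left(6,-15 \right)} + a{\left(-19 \right)}} = \frac{-1752 + 441}{\frac{19 - 15}{22 + 6} - 19} = - \frac{1311}{\frac{1}{28} \cdot 4 - 19} = - \frac{1311}{\frac{1}{7} - 19} = - \frac{1311}{- \frac{132}{7}} = \left(-1311\right) \left(- \frac{7}{132}\right) = \frac{3059}{44}$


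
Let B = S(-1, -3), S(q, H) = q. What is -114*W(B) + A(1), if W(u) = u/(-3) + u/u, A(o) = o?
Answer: -151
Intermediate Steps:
B = -1
W(u) = 1 - u/3 (W(u) = u*(-⅓) + 1 = -u/3 + 1 = 1 - u/3)
-114*W(B) + A(1) = -114*(1 - ⅓*(-1)) + 1 = -114*(1 + ⅓) + 1 = -114*4/3 + 1 = -152 + 1 = -151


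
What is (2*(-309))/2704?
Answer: -309/1352 ≈ -0.22855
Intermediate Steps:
(2*(-309))/2704 = -618*1/2704 = -309/1352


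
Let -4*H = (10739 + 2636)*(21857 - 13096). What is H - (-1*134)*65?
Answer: -117143535/4 ≈ -2.9286e+7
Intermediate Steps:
H = -117178375/4 (H = -(10739 + 2636)*(21857 - 13096)/4 = -13375*8761/4 = -¼*117178375 = -117178375/4 ≈ -2.9295e+7)
H - (-1*134)*65 = -117178375/4 - (-1*134)*65 = -117178375/4 - (-134)*65 = -117178375/4 - 1*(-8710) = -117178375/4 + 8710 = -117143535/4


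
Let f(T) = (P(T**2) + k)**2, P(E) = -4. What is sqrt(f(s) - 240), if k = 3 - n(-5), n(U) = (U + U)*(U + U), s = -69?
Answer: sqrt(9961) ≈ 99.805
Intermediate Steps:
n(U) = 4*U**2 (n(U) = (2*U)*(2*U) = 4*U**2)
k = -97 (k = 3 - 4*(-5)**2 = 3 - 4*25 = 3 - 1*100 = 3 - 100 = -97)
f(T) = 10201 (f(T) = (-4 - 97)**2 = (-101)**2 = 10201)
sqrt(f(s) - 240) = sqrt(10201 - 240) = sqrt(9961)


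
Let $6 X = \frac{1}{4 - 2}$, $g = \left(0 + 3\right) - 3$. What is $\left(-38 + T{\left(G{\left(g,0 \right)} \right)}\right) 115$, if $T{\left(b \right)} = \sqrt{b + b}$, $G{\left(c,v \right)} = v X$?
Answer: $-4370$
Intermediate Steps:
$g = 0$ ($g = 3 - 3 = 0$)
$X = \frac{1}{12}$ ($X = \frac{1}{6 \left(4 - 2\right)} = \frac{1}{6 \cdot 2} = \frac{1}{6} \cdot \frac{1}{2} = \frac{1}{12} \approx 0.083333$)
$G{\left(c,v \right)} = \frac{v}{12}$ ($G{\left(c,v \right)} = v \frac{1}{12} = \frac{v}{12}$)
$T{\left(b \right)} = \sqrt{2} \sqrt{b}$ ($T{\left(b \right)} = \sqrt{2 b} = \sqrt{2} \sqrt{b}$)
$\left(-38 + T{\left(G{\left(g,0 \right)} \right)}\right) 115 = \left(-38 + \sqrt{2} \sqrt{\frac{1}{12} \cdot 0}\right) 115 = \left(-38 + \sqrt{2} \sqrt{0}\right) 115 = \left(-38 + \sqrt{2} \cdot 0\right) 115 = \left(-38 + 0\right) 115 = \left(-38\right) 115 = -4370$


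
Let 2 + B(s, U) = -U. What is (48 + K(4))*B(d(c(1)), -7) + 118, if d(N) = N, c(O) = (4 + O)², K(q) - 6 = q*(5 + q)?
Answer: 568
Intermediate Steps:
K(q) = 6 + q*(5 + q)
B(s, U) = -2 - U
(48 + K(4))*B(d(c(1)), -7) + 118 = (48 + (6 + 4² + 5*4))*(-2 - 1*(-7)) + 118 = (48 + (6 + 16 + 20))*(-2 + 7) + 118 = (48 + 42)*5 + 118 = 90*5 + 118 = 450 + 118 = 568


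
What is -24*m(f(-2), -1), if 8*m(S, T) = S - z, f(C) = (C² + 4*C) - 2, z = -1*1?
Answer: 15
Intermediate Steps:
z = -1
f(C) = -2 + C² + 4*C
m(S, T) = ⅛ + S/8 (m(S, T) = (S - 1*(-1))/8 = (S + 1)/8 = (1 + S)/8 = ⅛ + S/8)
-24*m(f(-2), -1) = -24*(⅛ + (-2 + (-2)² + 4*(-2))/8) = -24*(⅛ + (-2 + 4 - 8)/8) = -24*(⅛ + (⅛)*(-6)) = -24*(⅛ - ¾) = -24*(-5/8) = 15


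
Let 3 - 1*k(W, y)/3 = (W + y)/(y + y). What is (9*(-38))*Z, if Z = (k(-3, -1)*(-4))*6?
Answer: 24624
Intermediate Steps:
k(W, y) = 9 - 3*(W + y)/(2*y) (k(W, y) = 9 - 3*(W + y)/(y + y) = 9 - 3*(W + y)/(2*y))
Z = -72 (Z = (((3/2)*(-1*(-3) + 5*(-1))/(-1))*(-4))*6 = (((3/2)*(-1)*(3 - 5))*(-4))*6 = (((3/2)*(-1)*(-2))*(-4))*6 = (3*(-4))*6 = -12*6 = -72)
(9*(-38))*Z = (9*(-38))*(-72) = -342*(-72) = 24624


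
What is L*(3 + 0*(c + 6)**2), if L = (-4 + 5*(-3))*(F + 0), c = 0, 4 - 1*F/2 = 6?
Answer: 228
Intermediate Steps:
F = -4 (F = 8 - 2*6 = 8 - 12 = -4)
L = 76 (L = (-4 + 5*(-3))*(-4 + 0) = (-4 - 15)*(-4) = -19*(-4) = 76)
L*(3 + 0*(c + 6)**2) = 76*(3 + 0*(0 + 6)**2) = 76*(3 + 0*6**2) = 76*(3 + 0*36) = 76*(3 + 0) = 76*3 = 228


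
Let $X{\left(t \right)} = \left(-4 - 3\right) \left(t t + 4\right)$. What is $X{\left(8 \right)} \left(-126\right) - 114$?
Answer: $59862$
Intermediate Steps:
$X{\left(t \right)} = -28 - 7 t^{2}$ ($X{\left(t \right)} = - 7 \left(t^{2} + 4\right) = - 7 \left(4 + t^{2}\right) = -28 - 7 t^{2}$)
$X{\left(8 \right)} \left(-126\right) - 114 = \left(-28 - 7 \cdot 8^{2}\right) \left(-126\right) - 114 = \left(-28 - 448\right) \left(-126\right) - 114 = \left(-476\right) \left(-126\right) - 114 = 59976 - 114 = 59862$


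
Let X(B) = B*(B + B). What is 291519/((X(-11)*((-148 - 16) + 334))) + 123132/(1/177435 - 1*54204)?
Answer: 1904914727547741/395671632442460 ≈ 4.8144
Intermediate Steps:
X(B) = 2*B² (X(B) = B*(2*B) = 2*B²)
291519/((X(-11)*((-148 - 16) + 334))) + 123132/(1/177435 - 1*54204) = 291519/(((2*(-11)²)*((-148 - 16) + 334))) + 123132/(1/177435 - 1*54204) = 291519/(((2*121)*(-164 + 334))) + 123132/(1/177435 - 54204) = 291519/((242*170)) + 123132/(-9617686739/177435) = 291519/41140 + 123132*(-177435/9617686739) = 291519*(1/41140) - 21847926420/9617686739 = 291519/41140 - 21847926420/9617686739 = 1904914727547741/395671632442460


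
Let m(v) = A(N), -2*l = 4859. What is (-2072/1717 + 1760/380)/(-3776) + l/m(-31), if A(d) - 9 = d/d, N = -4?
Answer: -4676214589/19247570 ≈ -242.95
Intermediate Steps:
l = -4859/2 (l = -½*4859 = -4859/2 ≈ -2429.5)
A(d) = 10 (A(d) = 9 + d/d = 9 + 1 = 10)
m(v) = 10
(-2072/1717 + 1760/380)/(-3776) + l/m(-31) = (-2072/1717 + 1760/380)/(-3776) - 4859/2/10 = (-2072*1/1717 + 1760*(1/380))*(-1/3776) - 4859/2*⅒ = (-2072/1717 + 88/19)*(-1/3776) - 4859/20 = (111728/32623)*(-1/3776) - 4859/20 = -6983/7699028 - 4859/20 = -4676214589/19247570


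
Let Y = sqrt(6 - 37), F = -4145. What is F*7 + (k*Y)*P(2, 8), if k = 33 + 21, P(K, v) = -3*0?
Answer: -29015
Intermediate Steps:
P(K, v) = 0
Y = I*sqrt(31) (Y = sqrt(-31) = I*sqrt(31) ≈ 5.5678*I)
k = 54
F*7 + (k*Y)*P(2, 8) = -4145*7 + (54*(I*sqrt(31)))*0 = -29015 + (54*I*sqrt(31))*0 = -29015 + 0 = -29015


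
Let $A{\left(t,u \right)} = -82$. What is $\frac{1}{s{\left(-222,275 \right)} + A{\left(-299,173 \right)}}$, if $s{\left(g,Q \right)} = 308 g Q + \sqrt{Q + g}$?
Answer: $- \frac{18803482}{353570935324271} - \frac{\sqrt{53}}{353570935324271} \approx -5.3182 \cdot 10^{-8}$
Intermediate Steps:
$s{\left(g,Q \right)} = \sqrt{Q + g} + 308 Q g$ ($s{\left(g,Q \right)} = 308 Q g + \sqrt{Q + g} = \sqrt{Q + g} + 308 Q g$)
$\frac{1}{s{\left(-222,275 \right)} + A{\left(-299,173 \right)}} = \frac{1}{\left(\sqrt{275 - 222} + 308 \cdot 275 \left(-222\right)\right) - 82} = \frac{1}{\left(\sqrt{53} - 18803400\right) - 82} = \frac{1}{\left(-18803400 + \sqrt{53}\right) - 82} = \frac{1}{-18803482 + \sqrt{53}}$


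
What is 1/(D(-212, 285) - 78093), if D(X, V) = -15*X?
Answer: -1/74913 ≈ -1.3349e-5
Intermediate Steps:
1/(D(-212, 285) - 78093) = 1/(-15*(-212) - 78093) = 1/(3180 - 78093) = 1/(-74913) = -1/74913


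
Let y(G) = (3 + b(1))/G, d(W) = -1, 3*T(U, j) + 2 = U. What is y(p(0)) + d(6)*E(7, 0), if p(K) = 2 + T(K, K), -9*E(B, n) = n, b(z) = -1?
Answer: 3/2 ≈ 1.5000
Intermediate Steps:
T(U, j) = -⅔ + U/3
E(B, n) = -n/9
p(K) = 4/3 + K/3 (p(K) = 2 + (-⅔ + K/3) = 4/3 + K/3)
y(G) = 2/G (y(G) = (3 - 1)/G = 2/G)
y(p(0)) + d(6)*E(7, 0) = 2/(4/3 + (⅓)*0) - (-1)*0/9 = 2/(4/3 + 0) - 1*0 = 2/(4/3) + 0 = 2*(¾) + 0 = 3/2 + 0 = 3/2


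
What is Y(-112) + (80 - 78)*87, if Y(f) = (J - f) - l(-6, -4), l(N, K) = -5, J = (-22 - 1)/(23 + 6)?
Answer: 8416/29 ≈ 290.21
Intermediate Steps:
J = -23/29 ≈ -0.79310
Y(f) = 122/29 - f (Y(f) = (-23/29 - f) - 1*(-5) = (-23/29 - f) + 5 = 122/29 - f)
Y(-112) + (80 - 78)*87 = (122/29 - 1*(-112)) + (80 - 78)*87 = (122/29 + 112) + 2*87 = 3370/29 + 174 = 8416/29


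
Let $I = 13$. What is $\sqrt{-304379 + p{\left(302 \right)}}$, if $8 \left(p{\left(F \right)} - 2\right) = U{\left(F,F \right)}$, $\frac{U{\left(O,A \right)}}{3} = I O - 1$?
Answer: $\frac{3 i \sqrt{538498}}{4} \approx 550.37 i$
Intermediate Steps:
$U{\left(O,A \right)} = -3 + 39 O$ ($U{\left(O,A \right)} = 3 \left(13 O - 1\right) = 3 \left(-1 + 13 O\right) = -3 + 39 O$)
$p{\left(F \right)} = \frac{13}{8} + \frac{39 F}{8}$ ($p{\left(F \right)} = 2 + \frac{-3 + 39 F}{8} = 2 + \left(- \frac{3}{8} + \frac{39 F}{8}\right) = \frac{13}{8} + \frac{39 F}{8}$)
$\sqrt{-304379 + p{\left(302 \right)}} = \sqrt{-304379 + \left(\frac{13}{8} + \frac{39}{8} \cdot 302\right)} = \sqrt{-304379 + \left(\frac{13}{8} + \frac{5889}{4}\right)} = \sqrt{-304379 + \frac{11791}{8}} = \sqrt{- \frac{2423241}{8}} = \frac{3 i \sqrt{538498}}{4}$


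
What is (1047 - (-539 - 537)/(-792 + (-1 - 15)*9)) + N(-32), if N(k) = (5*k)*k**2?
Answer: -38093831/234 ≈ -1.6279e+5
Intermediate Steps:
N(k) = 5*k**3
(1047 - (-539 - 537)/(-792 + (-1 - 15)*9)) + N(-32) = (1047 - (-539 - 537)/(-792 + (-1 - 15)*9)) + 5*(-32)**3 = (1047 - (-1076)/(-792 - 16*9)) + 5*(-32768) = (1047 - (-1076)/(-792 - 144)) - 163840 = (1047 - (-1076)/(-936)) - 163840 = (1047 - (-1076)*(-1)/936) - 163840 = (1047 - 1*269/234) - 163840 = (1047 - 269/234) - 163840 = 244729/234 - 163840 = -38093831/234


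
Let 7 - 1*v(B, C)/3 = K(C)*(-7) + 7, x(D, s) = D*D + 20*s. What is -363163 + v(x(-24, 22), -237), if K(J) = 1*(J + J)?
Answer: -373117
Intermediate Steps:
K(J) = 2*J (K(J) = 1*(2*J) = 2*J)
x(D, s) = D**2 + 20*s
v(B, C) = 42*C (v(B, C) = 21 - 3*((2*C)*(-7) + 7) = 21 - 3*(-14*C + 7) = 21 - 3*(7 - 14*C) = 21 + (-21 + 42*C) = 42*C)
-363163 + v(x(-24, 22), -237) = -363163 + 42*(-237) = -363163 - 9954 = -373117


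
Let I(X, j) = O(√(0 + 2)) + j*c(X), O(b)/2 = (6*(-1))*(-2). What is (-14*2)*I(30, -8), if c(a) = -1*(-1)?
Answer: -448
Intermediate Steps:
O(b) = 24 (O(b) = 2*((6*(-1))*(-2)) = 2*(-6*(-2)) = 2*12 = 24)
c(a) = 1
I(X, j) = 24 + j (I(X, j) = 24 + j*1 = 24 + j)
(-14*2)*I(30, -8) = (-14*2)*(24 - 8) = -28*16 = -448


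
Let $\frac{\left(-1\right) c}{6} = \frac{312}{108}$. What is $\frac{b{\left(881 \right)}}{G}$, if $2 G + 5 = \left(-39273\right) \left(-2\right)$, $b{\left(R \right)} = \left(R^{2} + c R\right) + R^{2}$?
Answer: $\frac{9222308}{235623} \approx 39.14$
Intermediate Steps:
$c = - \frac{52}{3}$ ($c = - 6 \cdot \frac{312}{108} = - 6 \cdot 312 \cdot \frac{1}{108} = \left(-6\right) \frac{26}{9} = - \frac{52}{3} \approx -17.333$)
$b{\left(R \right)} = 2 R^{2} - \frac{52 R}{3}$ ($b{\left(R \right)} = \left(R^{2} - \frac{52 R}{3}\right) + R^{2} = 2 R^{2} - \frac{52 R}{3}$)
$G = \frac{78541}{2}$ ($G = - \frac{5}{2} + \frac{\left(-39273\right) \left(-2\right)}{2} = - \frac{5}{2} + \frac{1}{2} \cdot 78546 = - \frac{5}{2} + 39273 = \frac{78541}{2} \approx 39271.0$)
$\frac{b{\left(881 \right)}}{G} = \frac{\frac{2}{3} \cdot 881 \left(-26 + 3 \cdot 881\right)}{\frac{78541}{2}} = \frac{2}{3} \cdot 881 \left(-26 + 2643\right) \frac{2}{78541} = \frac{2}{3} \cdot 881 \cdot 2617 \cdot \frac{2}{78541} = \frac{4611154}{3} \cdot \frac{2}{78541} = \frac{9222308}{235623}$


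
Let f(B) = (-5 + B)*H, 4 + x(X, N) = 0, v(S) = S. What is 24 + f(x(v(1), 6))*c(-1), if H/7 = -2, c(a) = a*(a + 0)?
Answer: 150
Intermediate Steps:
c(a) = a² (c(a) = a*a = a²)
x(X, N) = -4 (x(X, N) = -4 + 0 = -4)
H = -14 (H = 7*(-2) = -14)
f(B) = 70 - 14*B (f(B) = (-5 + B)*(-14) = 70 - 14*B)
24 + f(x(v(1), 6))*c(-1) = 24 + (70 - 14*(-4))*(-1)² = 24 + (70 + 56)*1 = 24 + 126*1 = 24 + 126 = 150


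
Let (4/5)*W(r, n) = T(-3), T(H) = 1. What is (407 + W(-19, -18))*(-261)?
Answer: -426213/4 ≈ -1.0655e+5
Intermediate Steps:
W(r, n) = 5/4 (W(r, n) = (5/4)*1 = 5/4)
(407 + W(-19, -18))*(-261) = (407 + 5/4)*(-261) = (1633/4)*(-261) = -426213/4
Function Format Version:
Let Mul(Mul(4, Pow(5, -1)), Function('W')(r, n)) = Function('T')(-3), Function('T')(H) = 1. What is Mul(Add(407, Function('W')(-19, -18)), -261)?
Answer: Rational(-426213, 4) ≈ -1.0655e+5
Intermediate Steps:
Function('W')(r, n) = Rational(5, 4) (Function('W')(r, n) = Mul(Rational(5, 4), 1) = Rational(5, 4))
Mul(Add(407, Function('W')(-19, -18)), -261) = Mul(Add(407, Rational(5, 4)), -261) = Mul(Rational(1633, 4), -261) = Rational(-426213, 4)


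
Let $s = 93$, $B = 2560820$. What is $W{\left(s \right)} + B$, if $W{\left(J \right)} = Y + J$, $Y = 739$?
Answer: $2561652$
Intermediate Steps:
$W{\left(J \right)} = 739 + J$
$W{\left(s \right)} + B = \left(739 + 93\right) + 2560820 = 832 + 2560820 = 2561652$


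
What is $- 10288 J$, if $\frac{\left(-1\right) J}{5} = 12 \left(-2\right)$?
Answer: $-1234560$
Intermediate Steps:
$J = 120$ ($J = - 5 \cdot 12 \left(-2\right) = \left(-5\right) \left(-24\right) = 120$)
$- 10288 J = \left(-10288\right) 120 = -1234560$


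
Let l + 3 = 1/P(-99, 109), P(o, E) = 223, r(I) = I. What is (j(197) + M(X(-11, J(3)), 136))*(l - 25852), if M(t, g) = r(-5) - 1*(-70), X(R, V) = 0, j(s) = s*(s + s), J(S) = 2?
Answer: -447894076512/223 ≈ -2.0085e+9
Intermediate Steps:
j(s) = 2*s² (j(s) = s*(2*s) = 2*s²)
M(t, g) = 65 (M(t, g) = -5 - 1*(-70) = -5 + 70 = 65)
l = -668/223 (l = -3 + 1/223 = -668/223 ≈ -2.9955)
(j(197) + M(X(-11, J(3)), 136))*(l - 25852) = (2*197² + 65)*(-668/223 - 25852) = (2*38809 + 65)*(-5765664/223) = (77618 + 65)*(-5765664/223) = 77683*(-5765664/223) = -447894076512/223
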